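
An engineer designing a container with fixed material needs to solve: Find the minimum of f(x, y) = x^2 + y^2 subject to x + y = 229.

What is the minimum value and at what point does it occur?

Substitute y = 229 - x into f(x,y) = x^2 + y^2:
g(x) = x^2 + (229 - x)^2 = 2x^2 - 458x + 52441
g'(x) = 4x - 458 = 0  =>  x = 229/2
y = 229 - 229/2 = 229/2
Minimum value = (229/2)^2 + (229/2)^2 = 52441/2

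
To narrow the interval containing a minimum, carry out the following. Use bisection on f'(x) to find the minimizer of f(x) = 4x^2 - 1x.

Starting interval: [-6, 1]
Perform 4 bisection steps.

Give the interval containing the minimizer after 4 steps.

Finding critical point of f(x) = 4x^2 - 1x using bisection on f'(x) = 8x + -1.
f'(x) = 0 when x = 1/8.
Starting interval: [-6, 1]
Step 1: mid = -5/2, f'(mid) = -21, new interval = [-5/2, 1]
Step 2: mid = -3/4, f'(mid) = -7, new interval = [-3/4, 1]
Step 3: mid = 1/8, f'(mid) = 0, new interval = [1/8, 1/8]
Step 4: mid = 1/8, f'(mid) = 0, new interval = [1/8, 1/8]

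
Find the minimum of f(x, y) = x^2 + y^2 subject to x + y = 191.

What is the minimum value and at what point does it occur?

Substitute y = 191 - x into f(x,y) = x^2 + y^2:
g(x) = x^2 + (191 - x)^2 = 2x^2 - 382x + 36481
g'(x) = 4x - 382 = 0  =>  x = 191/2
y = 191 - 191/2 = 191/2
Minimum value = (191/2)^2 + (191/2)^2 = 36481/2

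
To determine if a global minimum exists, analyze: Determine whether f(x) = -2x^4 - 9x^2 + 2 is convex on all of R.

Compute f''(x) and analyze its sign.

f(x) = -2x^4 - 9x^2 + 2
f'(x) = -8x^3 + -18x
f''(x) = -24x^2 + -18
f''(x) = -24x^2 + -18 <= -18 < 0 for all x
Therefore, f is concave on R.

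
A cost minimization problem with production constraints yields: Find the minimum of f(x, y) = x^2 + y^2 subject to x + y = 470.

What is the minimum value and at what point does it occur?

Substitute y = 470 - x into f(x,y) = x^2 + y^2:
g(x) = x^2 + (470 - x)^2 = 2x^2 - 940x + 220900
g'(x) = 4x - 940 = 0  =>  x = 235
y = 470 - 235 = 235
Minimum value = 235^2 + 235^2 = 110450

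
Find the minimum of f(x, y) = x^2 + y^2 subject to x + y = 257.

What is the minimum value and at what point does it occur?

Substitute y = 257 - x into f(x,y) = x^2 + y^2:
g(x) = x^2 + (257 - x)^2 = 2x^2 - 514x + 66049
g'(x) = 4x - 514 = 0  =>  x = 257/2
y = 257 - 257/2 = 257/2
Minimum value = (257/2)^2 + (257/2)^2 = 66049/2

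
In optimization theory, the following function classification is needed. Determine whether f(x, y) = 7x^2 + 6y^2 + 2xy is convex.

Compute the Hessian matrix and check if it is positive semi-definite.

f(x,y) = 7x^2 + 6y^2 + 2xy
Hessian H = [[14, 2], [2, 12]]
trace(H) = 26, det(H) = 164
Eigenvalues: (26 +/- sqrt(20)) / 2 = 15.24, 10.76
Since both eigenvalues > 0, f is convex.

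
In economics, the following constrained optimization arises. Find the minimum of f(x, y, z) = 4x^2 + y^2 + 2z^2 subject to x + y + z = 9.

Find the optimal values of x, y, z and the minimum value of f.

Using Lagrange multipliers on f = 4x^2 + y^2 + 2z^2 with constraint x + y + z = 9:
Conditions: 2*4*x = lambda, 2*1*y = lambda, 2*2*z = lambda
So x = lambda/8, y = lambda/2, z = lambda/4
Substituting into constraint: lambda * (7/8) = 9
lambda = 72/7
x = 9/7, y = 36/7, z = 18/7
Minimum value = 324/7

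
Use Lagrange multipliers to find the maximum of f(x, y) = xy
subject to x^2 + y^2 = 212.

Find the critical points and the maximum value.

Lagrange conditions: y = 2*lambda*x and x = 2*lambda*y
If x = 0 then y = 0, violating the constraint, so x, y != 0.
Dividing: y/x = x/y => x^2 = y^2 => y = x or y = -x
Constraint: 2x^2 = 212 => x^2 = 106 => x = +/-sqrt(106)
Critical points: (sqrt(106), sqrt(106)), (-sqrt(106), -sqrt(106)), (sqrt(106), -sqrt(106)), (-sqrt(106), sqrt(106))
  y = x:  xy = x^2 = 106  at (sqrt(106), sqrt(106)) and (-sqrt(106), -sqrt(106))
  y = -x: xy = -x^2 = -106 at (sqrt(106), -sqrt(106)) and (-sqrt(106), sqrt(106))
Maximum xy = 106 at (sqrt(106), sqrt(106)) and (-sqrt(106), -sqrt(106))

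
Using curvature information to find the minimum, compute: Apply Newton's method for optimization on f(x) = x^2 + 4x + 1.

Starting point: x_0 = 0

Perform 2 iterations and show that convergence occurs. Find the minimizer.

f(x) = x^2 + 4x + 1, f'(x) = 2x + (4), f''(x) = 2
Step 1: f'(0) = 4, x_1 = 0 - 4/2 = -2
Step 2: f'(-2) = 0, x_2 = -2 (converged)
Newton's method converges in 1 step for quadratics.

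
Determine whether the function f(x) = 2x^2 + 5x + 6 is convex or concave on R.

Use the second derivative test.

f(x) = 2x^2 + 5x + 6
f'(x) = 4x + 5
f''(x) = 4
Since f''(x) = 4 > 0 for all x, f is convex on R.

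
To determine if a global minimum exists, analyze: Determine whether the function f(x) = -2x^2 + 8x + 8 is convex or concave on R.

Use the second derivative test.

f(x) = -2x^2 + 8x + 8
f'(x) = -4x + 8
f''(x) = -4
Since f''(x) = -4 < 0 for all x, f is concave on R.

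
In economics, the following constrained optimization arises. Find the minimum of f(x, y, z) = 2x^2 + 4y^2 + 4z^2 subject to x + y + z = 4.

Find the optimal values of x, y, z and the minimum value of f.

Using Lagrange multipliers on f = 2x^2 + 4y^2 + 4z^2 with constraint x + y + z = 4:
Conditions: 2*2*x = lambda, 2*4*y = lambda, 2*4*z = lambda
So x = lambda/4, y = lambda/8, z = lambda/8
Substituting into constraint: lambda * (1/2) = 4
lambda = 8
x = 2, y = 1, z = 1
Minimum value = 16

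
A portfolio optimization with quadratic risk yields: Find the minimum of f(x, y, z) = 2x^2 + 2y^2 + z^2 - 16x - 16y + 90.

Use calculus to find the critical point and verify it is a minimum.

f(x,y,z) = 2x^2 + 2y^2 + z^2 - 16x - 16y + 90
df/dx = 4x + (-16) = 0 => x = 4
df/dy = 4y + (-16) = 0 => y = 4
df/dz = 2z + (0) = 0 => z = 0
f(4,4,0) = 2*(4)^2 + 2*(4)^2 + 1*(0)^2 + -16*(4) + -16*(4) + 90 = 26
Hessian is diagonal with entries 4, 4, 2 > 0, confirmed minimum.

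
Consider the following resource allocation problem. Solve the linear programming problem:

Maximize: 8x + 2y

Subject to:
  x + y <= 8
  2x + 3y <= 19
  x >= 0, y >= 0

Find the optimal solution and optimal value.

Feasible vertices: (0, 0), (0, 19/3), (5, 3), (8, 0)
Objective 8x + 2y at each:
  (0, 0): 0
  (0, 19/3): 38/3
  (5, 3): 46
  (8, 0): 64
Maximum is 64 at (8, 0).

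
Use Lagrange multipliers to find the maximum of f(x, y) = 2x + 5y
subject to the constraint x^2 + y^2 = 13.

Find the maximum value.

Set up Lagrange conditions: grad f = lambda * grad g
  2 = 2*lambda*x
  5 = 2*lambda*y
From these: x/y = 2/5, so x = 2t, y = 5t for some t.
Substitute into constraint: (2t)^2 + (5t)^2 = 13
  t^2 * 29 = 13
  t = sqrt(13/29)
Maximum = 2*x + 5*y = (2^2 + 5^2)*t = 29 * sqrt(13/29) = sqrt(377)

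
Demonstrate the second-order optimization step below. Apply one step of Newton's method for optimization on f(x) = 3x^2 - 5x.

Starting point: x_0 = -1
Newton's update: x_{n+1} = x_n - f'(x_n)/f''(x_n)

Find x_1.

f(x) = 3x^2 - 5x
f'(x) = 6x + (-5), f''(x) = 6
Newton step: x_1 = x_0 - f'(x_0)/f''(x_0)
f'(-1) = -11
x_1 = -1 - -11/6 = 5/6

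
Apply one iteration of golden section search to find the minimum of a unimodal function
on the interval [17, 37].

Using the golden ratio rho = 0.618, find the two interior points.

Golden section search on [17, 37].
Golden ratio rho = 0.618 (approx).
Interior points:
  x_1 = 17 + (1-0.618)*20 = 24.6400
  x_2 = 17 + 0.618*20 = 29.3600
Compare f(x_1) and f(x_2) to determine which subinterval to keep.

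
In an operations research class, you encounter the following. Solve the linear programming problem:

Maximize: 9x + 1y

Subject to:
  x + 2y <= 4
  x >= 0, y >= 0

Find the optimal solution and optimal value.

The feasible region has vertices at [(0, 0), (4, 0), (0, 2)].
Checking objective 9x + 1y at each vertex:
  (0, 0): 9*0 + 1*0 = 0
  (4, 0): 9*4 + 1*0 = 36
  (0, 2): 9*0 + 1*2 = 2
Maximum is 36 at (4, 0).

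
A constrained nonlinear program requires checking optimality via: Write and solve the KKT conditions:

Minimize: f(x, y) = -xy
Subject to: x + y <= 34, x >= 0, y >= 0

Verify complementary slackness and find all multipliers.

Problem: min -xy s.t. x + y <= 34 (multiplier lambda), x >= 0 (mu_x), y >= 0 (mu_y)
KKT stationarity: -y + lambda - mu_x = 0, -x + lambda - mu_y = 0, with lambda, mu_x, mu_y >= 0
Complementary slackness: lambda*(x + y - 34) = 0, mu_x*x = 0, mu_y*y = 0
If lambda = 0: y = -mu_x <= 0 and x = -mu_y <= 0 force x = y = 0 with f = 0; but x = y = 17 is feasible with f = -289 < 0, so this is not the minimum. Hence lambda > 0 and x + y = 34.
Try x > 0, y > 0 (so mu_x = mu_y = 0): y = lambda, x = lambda => x = y = lambda
x + y = 34 => 2*lambda = 34 => lambda = 17
x* = y* = 17 > 0, consistent with mu_x = mu_y = 0.
(Any feasible point with x = 0 or y = 0 has f = 0 > -289, so the minimum is not on those boundaries.)
min(-xy) = -289 (i.e. max xy = 289)
Multipliers: lambda = 17, mu_x = 0, mu_y = 0
Complementary slackness: lambda*(x + y - 34) = 17*(17 + 17 - 34) = 0, mu_x*x = 0*17 = 0, mu_y*y = 0*17 = 0. Satisfied.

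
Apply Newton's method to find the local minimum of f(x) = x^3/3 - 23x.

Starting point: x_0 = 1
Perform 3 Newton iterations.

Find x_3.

f(x) = x^3/3 - 23x
f'(x) = x^2 - 23, f''(x) = 2x
Newton update: x_{n+1} = x_n - (x_n^2 - 23)/(2*x_n)
Step 1: x_0 = 1, f'=-22, f''=2, x_1 = 12
Step 2: x_1 = 12, f'=121, f''=24, x_2 = 167/24
Step 3: x_2 = 167/24, f'=14641/576, f''=167/12, x_3 = 41137/8016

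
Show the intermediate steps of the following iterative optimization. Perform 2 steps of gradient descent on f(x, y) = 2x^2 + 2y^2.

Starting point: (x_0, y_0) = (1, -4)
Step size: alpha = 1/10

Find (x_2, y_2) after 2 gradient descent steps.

f(x,y) = 2x^2 + 2y^2
grad_x = 4x + 0y, grad_y = 4y + 0x
Step 1: grad = (4, -16), (3/5, -12/5)
Step 2: grad = (12/5, -48/5), (9/25, -36/25)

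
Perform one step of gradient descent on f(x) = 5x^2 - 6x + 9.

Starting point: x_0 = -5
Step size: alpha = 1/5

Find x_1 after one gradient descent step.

f(x) = 5x^2 - 6x + 9
f'(x) = 10x - 6
f'(-5) = 10*-5 + (-6) = -56
x_1 = x_0 - alpha * f'(x_0) = -5 - 1/5 * -56 = 31/5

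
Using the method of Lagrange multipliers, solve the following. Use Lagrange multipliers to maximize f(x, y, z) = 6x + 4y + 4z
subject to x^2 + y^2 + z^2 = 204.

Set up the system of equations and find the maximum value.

Lagrange conditions: 6 = 2*lambda*x, 4 = 2*lambda*y, 4 = 2*lambda*z
So x:6 = y:4 = z:4, i.e. x = 6t, y = 4t, z = 4t
Constraint: t^2*(6^2 + 4^2 + 4^2) = 204
  t^2 * 68 = 204  =>  t = sqrt(3)
Maximum = 6*6t + 4*4t + 4*4t = 68*sqrt(3) = sqrt(13872)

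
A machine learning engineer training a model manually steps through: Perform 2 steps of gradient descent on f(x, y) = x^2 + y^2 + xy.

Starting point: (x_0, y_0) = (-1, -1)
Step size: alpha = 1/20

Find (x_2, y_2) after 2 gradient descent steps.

f(x,y) = x^2 + y^2 + xy
grad_x = 2x + 1y, grad_y = 2y + 1x
Step 1: grad = (-3, -3), (-17/20, -17/20)
Step 2: grad = (-51/20, -51/20), (-289/400, -289/400)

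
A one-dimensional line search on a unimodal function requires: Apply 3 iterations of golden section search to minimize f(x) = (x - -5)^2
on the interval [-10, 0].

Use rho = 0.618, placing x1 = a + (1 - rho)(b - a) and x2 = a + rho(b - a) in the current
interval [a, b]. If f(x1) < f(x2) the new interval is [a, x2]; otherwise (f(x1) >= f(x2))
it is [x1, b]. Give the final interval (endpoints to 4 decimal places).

Golden section search for min of f(x) = (x - -5)^2 on [-10, 0].
Each step: x1 = a + (1 - rho)(b - a), x2 = a + rho(b - a); if f(x1) < f(x2) keep [a, x2], otherwise keep [x1, b].
Step 1: [-10.0000, 0.0000], x1=-6.1800 (f=1.3924), x2=-3.8200 (f=1.3924); f(x1) = f(x2) (tie, not '<') => keep [-6.1800, 0.0000]
Step 2: [-6.1800, 0.0000], x1=-3.8192 (f=1.3942), x2=-2.3608 (f=6.9656); f(x1) < f(x2) => keep [-6.1800, -2.3608]
Step 3: [-6.1800, -2.3608], x1=-4.7211 (f=0.0778), x2=-3.8197 (f=1.3931); f(x1) < f(x2) => keep [-6.1800, -3.8197]
Final interval: [-6.1800, -3.8197]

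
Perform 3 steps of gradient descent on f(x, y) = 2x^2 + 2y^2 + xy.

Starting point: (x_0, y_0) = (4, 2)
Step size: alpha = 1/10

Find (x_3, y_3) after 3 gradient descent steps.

f(x,y) = 2x^2 + 2y^2 + xy
grad_x = 4x + 1y, grad_y = 4y + 1x
Step 1: grad = (18, 12), (11/5, 4/5)
Step 2: grad = (48/5, 27/5), (31/25, 13/50)
Step 3: grad = (261/50, 57/25), (359/500, 4/125)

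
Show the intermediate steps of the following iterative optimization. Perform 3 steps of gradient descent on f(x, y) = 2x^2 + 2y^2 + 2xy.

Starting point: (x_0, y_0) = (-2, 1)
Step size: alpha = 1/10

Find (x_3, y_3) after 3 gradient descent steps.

f(x,y) = 2x^2 + 2y^2 + 2xy
grad_x = 4x + 2y, grad_y = 4y + 2x
Step 1: grad = (-6, 0), (-7/5, 1)
Step 2: grad = (-18/5, 6/5), (-26/25, 22/25)
Step 3: grad = (-12/5, 36/25), (-4/5, 92/125)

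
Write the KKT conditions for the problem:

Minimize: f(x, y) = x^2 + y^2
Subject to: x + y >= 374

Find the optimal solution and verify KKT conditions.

KKT conditions for min x^2 + y^2 s.t. x + y >= 374:
Stationarity: 2x = mu, 2y = mu
So x = y = mu/2.
Complementary slackness: mu*(x + y - 374) = 0
Primal feasibility: x + y >= 374; dual feasibility: mu >= 0
If mu = 0 then x = y = 0, but 0 + 0 < 374 is infeasible, so the constraint is active.
Constraint active: x + y = 2*(mu/2) = 374 => mu = 374
x = y = 187, f = 69938
Verify: stationarity 2*187 = 374 = mu; primal 187 + 187 = 374 >= 374; dual mu = 374 >= 0; complementary slackness 374*(374 - 374) = 0. All KKT conditions hold.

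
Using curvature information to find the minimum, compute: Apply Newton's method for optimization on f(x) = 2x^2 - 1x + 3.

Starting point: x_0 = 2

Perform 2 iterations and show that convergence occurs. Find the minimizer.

f(x) = 2x^2 - 1x + 3, f'(x) = 4x + (-1), f''(x) = 4
Step 1: f'(2) = 7, x_1 = 2 - 7/4 = 1/4
Step 2: f'(1/4) = 0, x_2 = 1/4 (converged)
Newton's method converges in 1 step for quadratics.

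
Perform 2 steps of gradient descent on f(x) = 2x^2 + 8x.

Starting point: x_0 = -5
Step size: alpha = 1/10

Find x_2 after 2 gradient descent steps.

f(x) = 2x^2 + 8x, f'(x) = 4x + (8)
Step 1: f'(-5) = -12, x_1 = -5 - 1/10 * -12 = -19/5
Step 2: f'(-19/5) = -36/5, x_2 = -19/5 - 1/10 * -36/5 = -77/25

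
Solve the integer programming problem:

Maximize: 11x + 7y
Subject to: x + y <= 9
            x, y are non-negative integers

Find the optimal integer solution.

Objective: 11x + 7y, constraint: x + y <= 9
Coefficient of x is 11 >= coefficient of y is 7, so allocate the entire budget to x.
Optimal: x = 9, y = 0, value = 99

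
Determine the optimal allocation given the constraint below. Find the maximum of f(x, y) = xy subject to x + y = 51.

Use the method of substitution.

Substitute y = 51 - x into f(x,y) = xy:
g(x) = x(51 - x) = 51x - x^2
g'(x) = 51 - 2x = 0  =>  x = 51/2
y = 51 - 51/2 = 51/2
Maximum value = (51/2) * (51/2) = 2601/4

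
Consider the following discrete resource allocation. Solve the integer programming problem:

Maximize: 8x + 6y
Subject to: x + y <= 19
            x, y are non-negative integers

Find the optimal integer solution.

Objective: 8x + 6y, constraint: x + y <= 19
Coefficient of x is 8 >= coefficient of y is 6, so allocate the entire budget to x.
Optimal: x = 19, y = 0, value = 152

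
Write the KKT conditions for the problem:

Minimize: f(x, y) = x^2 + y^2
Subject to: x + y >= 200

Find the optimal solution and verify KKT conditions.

KKT conditions for min x^2 + y^2 s.t. x + y >= 200:
Stationarity: 2x = mu, 2y = mu
So x = y = mu/2.
Complementary slackness: mu*(x + y - 200) = 0
Primal feasibility: x + y >= 200; dual feasibility: mu >= 0
If mu = 0 then x = y = 0, but 0 + 0 < 200 is infeasible, so the constraint is active.
Constraint active: x + y = 2*(mu/2) = 200 => mu = 200
x = y = 100, f = 20000
Verify: stationarity 2*100 = 200 = mu; primal 100 + 100 = 200 >= 200; dual mu = 200 >= 0; complementary slackness 200*(200 - 200) = 0. All KKT conditions hold.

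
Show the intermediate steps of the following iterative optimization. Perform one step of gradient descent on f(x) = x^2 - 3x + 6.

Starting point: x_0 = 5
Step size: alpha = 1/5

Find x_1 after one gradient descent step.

f(x) = x^2 - 3x + 6
f'(x) = 2x - 3
f'(5) = 2*5 + (-3) = 7
x_1 = x_0 - alpha * f'(x_0) = 5 - 1/5 * 7 = 18/5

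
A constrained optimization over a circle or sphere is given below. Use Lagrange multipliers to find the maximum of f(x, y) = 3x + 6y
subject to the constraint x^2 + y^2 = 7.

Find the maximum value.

Set up Lagrange conditions: grad f = lambda * grad g
  3 = 2*lambda*x
  6 = 2*lambda*y
From these: x/y = 3/6, so x = 3t, y = 6t for some t.
Substitute into constraint: (3t)^2 + (6t)^2 = 7
  t^2 * 45 = 7
  t = sqrt(7/45)
Maximum = 3*x + 6*y = (3^2 + 6^2)*t = 45 * sqrt(7/45) = sqrt(315)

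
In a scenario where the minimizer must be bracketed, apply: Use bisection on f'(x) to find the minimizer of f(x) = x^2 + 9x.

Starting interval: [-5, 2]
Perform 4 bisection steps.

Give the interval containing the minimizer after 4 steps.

Finding critical point of f(x) = x^2 + 9x using bisection on f'(x) = 2x + 9.
f'(x) = 0 when x = -9/2.
Starting interval: [-5, 2]
Step 1: mid = -3/2, f'(mid) = 6, new interval = [-5, -3/2]
Step 2: mid = -13/4, f'(mid) = 5/2, new interval = [-5, -13/4]
Step 3: mid = -33/8, f'(mid) = 3/4, new interval = [-5, -33/8]
Step 4: mid = -73/16, f'(mid) = -1/8, new interval = [-73/16, -33/8]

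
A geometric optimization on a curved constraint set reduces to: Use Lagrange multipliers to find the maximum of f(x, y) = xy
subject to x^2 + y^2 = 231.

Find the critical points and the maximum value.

Lagrange conditions: y = 2*lambda*x and x = 2*lambda*y
If x = 0 then y = 0, violating the constraint, so x, y != 0.
Dividing: y/x = x/y => x^2 = y^2 => y = x or y = -x
Constraint: 2x^2 = 231 => x^2 = 231/2 => x = +/-sqrt(231/2)
Critical points: (sqrt(231/2), sqrt(231/2)), (-sqrt(231/2), -sqrt(231/2)), (sqrt(231/2), -sqrt(231/2)), (-sqrt(231/2), sqrt(231/2))
  y = x:  xy = x^2 = 231/2  at (sqrt(231/2), sqrt(231/2)) and (-sqrt(231/2), -sqrt(231/2))
  y = -x: xy = -x^2 = -231/2 at (sqrt(231/2), -sqrt(231/2)) and (-sqrt(231/2), sqrt(231/2))
Maximum xy = 231/2 at (sqrt(231/2), sqrt(231/2)) and (-sqrt(231/2), -sqrt(231/2))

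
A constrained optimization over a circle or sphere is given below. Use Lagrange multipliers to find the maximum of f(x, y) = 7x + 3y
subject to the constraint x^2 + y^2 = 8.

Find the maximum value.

Set up Lagrange conditions: grad f = lambda * grad g
  7 = 2*lambda*x
  3 = 2*lambda*y
From these: x/y = 7/3, so x = 7t, y = 3t for some t.
Substitute into constraint: (7t)^2 + (3t)^2 = 8
  t^2 * 58 = 8
  t = sqrt(8/58)
Maximum = 7*x + 3*y = (7^2 + 3^2)*t = 58 * sqrt(8/58) = sqrt(464)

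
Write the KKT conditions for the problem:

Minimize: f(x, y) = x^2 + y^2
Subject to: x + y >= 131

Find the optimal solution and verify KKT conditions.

KKT conditions for min x^2 + y^2 s.t. x + y >= 131:
Stationarity: 2x = mu, 2y = mu
So x = y = mu/2.
Complementary slackness: mu*(x + y - 131) = 0
Primal feasibility: x + y >= 131; dual feasibility: mu >= 0
If mu = 0 then x = y = 0, but 0 + 0 < 131 is infeasible, so the constraint is active.
Constraint active: x + y = 2*(mu/2) = 131 => mu = 131
x = y = 131/2, f = 17161/2
Verify: stationarity 2*(131/2) = 131 = mu; primal 131/2 + 131/2 = 131 >= 131; dual mu = 131 >= 0; complementary slackness 131*(131 - 131) = 0. All KKT conditions hold.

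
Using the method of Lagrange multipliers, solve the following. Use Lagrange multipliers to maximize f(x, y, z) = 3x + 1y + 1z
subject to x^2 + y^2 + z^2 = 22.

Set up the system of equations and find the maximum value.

Lagrange conditions: 3 = 2*lambda*x, 1 = 2*lambda*y, 1 = 2*lambda*z
So x:3 = y:1 = z:1, i.e. x = 3t, y = 1t, z = 1t
Constraint: t^2*(3^2 + 1^2 + 1^2) = 22
  t^2 * 11 = 22  =>  t = sqrt(2)
Maximum = 3*3t + 1*1t + 1*1t = 11*sqrt(2) = sqrt(242)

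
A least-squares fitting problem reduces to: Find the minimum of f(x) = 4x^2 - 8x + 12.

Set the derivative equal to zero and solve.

f(x) = 4x^2 - 8x + 12
f'(x) = 8x + (-8) = 0
x = 8/8 = 1
f(1) = 8
Since f''(x) = 8 > 0, this is a minimum.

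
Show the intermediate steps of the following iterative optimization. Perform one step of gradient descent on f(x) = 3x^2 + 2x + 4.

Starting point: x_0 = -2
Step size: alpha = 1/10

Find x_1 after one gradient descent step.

f(x) = 3x^2 + 2x + 4
f'(x) = 6x + 2
f'(-2) = 6*-2 + (2) = -10
x_1 = x_0 - alpha * f'(x_0) = -2 - 1/10 * -10 = -1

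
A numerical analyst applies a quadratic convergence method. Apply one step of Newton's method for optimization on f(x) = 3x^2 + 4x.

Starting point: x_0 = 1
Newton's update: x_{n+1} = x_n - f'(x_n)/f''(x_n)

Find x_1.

f(x) = 3x^2 + 4x
f'(x) = 6x + (4), f''(x) = 6
Newton step: x_1 = x_0 - f'(x_0)/f''(x_0)
f'(1) = 10
x_1 = 1 - 10/6 = -2/3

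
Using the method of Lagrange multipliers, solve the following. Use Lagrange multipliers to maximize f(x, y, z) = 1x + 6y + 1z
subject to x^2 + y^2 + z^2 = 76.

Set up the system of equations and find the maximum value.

Lagrange conditions: 1 = 2*lambda*x, 6 = 2*lambda*y, 1 = 2*lambda*z
So x:1 = y:6 = z:1, i.e. x = 1t, y = 6t, z = 1t
Constraint: t^2*(1^2 + 6^2 + 1^2) = 76
  t^2 * 38 = 76  =>  t = sqrt(2)
Maximum = 1*1t + 6*6t + 1*1t = 38*sqrt(2) = sqrt(2888)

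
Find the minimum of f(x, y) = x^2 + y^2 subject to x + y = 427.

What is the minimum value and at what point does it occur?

Substitute y = 427 - x into f(x,y) = x^2 + y^2:
g(x) = x^2 + (427 - x)^2 = 2x^2 - 854x + 182329
g'(x) = 4x - 854 = 0  =>  x = 427/2
y = 427 - 427/2 = 427/2
Minimum value = (427/2)^2 + (427/2)^2 = 182329/2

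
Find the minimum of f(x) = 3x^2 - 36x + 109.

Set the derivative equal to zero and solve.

f(x) = 3x^2 - 36x + 109
f'(x) = 6x + (-36) = 0
x = 36/6 = 6
f(6) = 1
Since f''(x) = 6 > 0, this is a minimum.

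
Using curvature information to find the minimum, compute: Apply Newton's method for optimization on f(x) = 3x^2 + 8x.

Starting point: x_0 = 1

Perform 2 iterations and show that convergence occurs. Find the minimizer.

f(x) = 3x^2 + 8x, f'(x) = 6x + (8), f''(x) = 6
Step 1: f'(1) = 14, x_1 = 1 - 14/6 = -4/3
Step 2: f'(-4/3) = 0, x_2 = -4/3 (converged)
Newton's method converges in 1 step for quadratics.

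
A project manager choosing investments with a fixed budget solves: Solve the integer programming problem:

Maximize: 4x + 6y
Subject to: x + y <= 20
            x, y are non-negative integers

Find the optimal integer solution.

Objective: 4x + 6y, constraint: x + y <= 20
Coefficient of y is 6 > coefficient of x is 4, so allocate the entire budget to y.
Optimal: x = 0, y = 20, value = 120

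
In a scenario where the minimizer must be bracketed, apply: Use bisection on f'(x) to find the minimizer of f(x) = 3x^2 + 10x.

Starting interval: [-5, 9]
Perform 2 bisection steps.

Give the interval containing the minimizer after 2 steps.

Finding critical point of f(x) = 3x^2 + 10x using bisection on f'(x) = 6x + 10.
f'(x) = 0 when x = -5/3.
Starting interval: [-5, 9]
Step 1: mid = 2, f'(mid) = 22, new interval = [-5, 2]
Step 2: mid = -3/2, f'(mid) = 1, new interval = [-5, -3/2]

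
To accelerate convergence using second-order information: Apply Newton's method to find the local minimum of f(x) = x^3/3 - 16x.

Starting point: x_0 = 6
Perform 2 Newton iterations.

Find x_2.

f(x) = x^3/3 - 16x
f'(x) = x^2 - 16, f''(x) = 2x
Newton update: x_{n+1} = x_n - (x_n^2 - 16)/(2*x_n)
Step 1: x_0 = 6, f'=20, f''=12, x_1 = 13/3
Step 2: x_1 = 13/3, f'=25/9, f''=26/3, x_2 = 313/78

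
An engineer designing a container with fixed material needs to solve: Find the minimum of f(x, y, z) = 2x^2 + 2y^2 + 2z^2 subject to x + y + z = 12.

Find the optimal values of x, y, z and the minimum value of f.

Using Lagrange multipliers on f = 2x^2 + 2y^2 + 2z^2 with constraint x + y + z = 12:
Conditions: 2*2*x = lambda, 2*2*y = lambda, 2*2*z = lambda
So x = lambda/4, y = lambda/4, z = lambda/4
Substituting into constraint: lambda * (3/4) = 12
lambda = 16
x = 4, y = 4, z = 4
Minimum value = 96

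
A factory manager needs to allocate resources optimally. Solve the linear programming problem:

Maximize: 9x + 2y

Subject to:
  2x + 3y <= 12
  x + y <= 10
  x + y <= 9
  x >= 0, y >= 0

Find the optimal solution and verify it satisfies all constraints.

Feasible vertices: (0, 0), (0, 4), (6, 0)
Objective 9x + 2y at each vertex:
  (0, 0): 0
  (0, 4): 8
  (6, 0): 54
Maximum is 54 at (6, 0).
Verify constraints at (x, y) = (6, 0):
  2*6 + 3*0 = 12 <= 12 (active)
  1*6 + 1*0 = 6 <= 10
  1*6 + 1*0 = 6 <= 9
  x = 6 >= 0, y = 0 >= 0. All constraints satisfied.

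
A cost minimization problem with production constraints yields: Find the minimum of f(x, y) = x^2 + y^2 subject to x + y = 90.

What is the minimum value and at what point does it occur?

Substitute y = 90 - x into f(x,y) = x^2 + y^2:
g(x) = x^2 + (90 - x)^2 = 2x^2 - 180x + 8100
g'(x) = 4x - 180 = 0  =>  x = 45
y = 90 - 45 = 45
Minimum value = 45^2 + 45^2 = 4050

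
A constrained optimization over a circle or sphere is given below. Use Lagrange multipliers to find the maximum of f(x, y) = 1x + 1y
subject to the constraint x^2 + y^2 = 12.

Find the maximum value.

Set up Lagrange conditions: grad f = lambda * grad g
  1 = 2*lambda*x
  1 = 2*lambda*y
From these: x/y = 1/1, so x = 1t, y = 1t for some t.
Substitute into constraint: (1t)^2 + (1t)^2 = 12
  t^2 * 2 = 12
  t = sqrt(12/2)
Maximum = 1*x + 1*y = (1^2 + 1^2)*t = 2 * sqrt(12/2) = sqrt(24)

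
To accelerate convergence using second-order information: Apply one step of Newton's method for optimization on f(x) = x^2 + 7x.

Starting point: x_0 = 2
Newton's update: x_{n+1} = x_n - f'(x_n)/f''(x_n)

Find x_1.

f(x) = x^2 + 7x
f'(x) = 2x + (7), f''(x) = 2
Newton step: x_1 = x_0 - f'(x_0)/f''(x_0)
f'(2) = 11
x_1 = 2 - 11/2 = -7/2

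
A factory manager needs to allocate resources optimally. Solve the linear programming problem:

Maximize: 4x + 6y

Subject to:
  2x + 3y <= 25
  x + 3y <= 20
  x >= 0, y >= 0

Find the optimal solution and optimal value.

Feasible vertices: (0, 0), (0, 20/3), (5, 5), (25/2, 0)
Objective 4x + 6y at each:
  (0, 0): 0
  (0, 20/3): 40
  (5, 5): 50
  (25/2, 0): 50
Maximum is 50 at (5, 5).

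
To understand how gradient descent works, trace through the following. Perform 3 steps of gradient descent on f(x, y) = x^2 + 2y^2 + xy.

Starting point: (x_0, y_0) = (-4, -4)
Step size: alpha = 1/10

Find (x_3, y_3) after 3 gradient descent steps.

f(x,y) = x^2 + 2y^2 + xy
grad_x = 2x + 1y, grad_y = 4y + 1x
Step 1: grad = (-12, -20), (-14/5, -2)
Step 2: grad = (-38/5, -54/5), (-51/25, -23/25)
Step 3: grad = (-5, -143/25), (-77/50, -87/250)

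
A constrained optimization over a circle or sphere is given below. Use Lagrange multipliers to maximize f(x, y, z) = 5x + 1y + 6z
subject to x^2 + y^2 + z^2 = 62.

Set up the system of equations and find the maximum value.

Lagrange conditions: 5 = 2*lambda*x, 1 = 2*lambda*y, 6 = 2*lambda*z
So x:5 = y:1 = z:6, i.e. x = 5t, y = 1t, z = 6t
Constraint: t^2*(5^2 + 1^2 + 6^2) = 62
  t^2 * 62 = 62  =>  t = sqrt(1)
Maximum = 5*5t + 1*1t + 6*6t = 62*sqrt(1) = 62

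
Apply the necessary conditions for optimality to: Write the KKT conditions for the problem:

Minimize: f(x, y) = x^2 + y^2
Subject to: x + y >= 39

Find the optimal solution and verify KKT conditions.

KKT conditions for min x^2 + y^2 s.t. x + y >= 39:
Stationarity: 2x = mu, 2y = mu
So x = y = mu/2.
Complementary slackness: mu*(x + y - 39) = 0
Primal feasibility: x + y >= 39; dual feasibility: mu >= 0
If mu = 0 then x = y = 0, but 0 + 0 < 39 is infeasible, so the constraint is active.
Constraint active: x + y = 2*(mu/2) = 39 => mu = 39
x = y = 39/2, f = 1521/2
Verify: stationarity 2*(39/2) = 39 = mu; primal 39/2 + 39/2 = 39 >= 39; dual mu = 39 >= 0; complementary slackness 39*(39 - 39) = 0. All KKT conditions hold.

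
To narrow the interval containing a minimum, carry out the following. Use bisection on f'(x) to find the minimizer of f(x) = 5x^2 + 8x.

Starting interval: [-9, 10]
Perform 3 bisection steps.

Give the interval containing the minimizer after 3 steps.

Finding critical point of f(x) = 5x^2 + 8x using bisection on f'(x) = 10x + 8.
f'(x) = 0 when x = -4/5.
Starting interval: [-9, 10]
Step 1: mid = 1/2, f'(mid) = 13, new interval = [-9, 1/2]
Step 2: mid = -17/4, f'(mid) = -69/2, new interval = [-17/4, 1/2]
Step 3: mid = -15/8, f'(mid) = -43/4, new interval = [-15/8, 1/2]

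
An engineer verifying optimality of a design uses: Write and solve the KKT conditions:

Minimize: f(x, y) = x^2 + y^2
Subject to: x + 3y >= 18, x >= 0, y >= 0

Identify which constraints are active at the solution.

KKT conditions for min x^2 + y^2 s.t. 1x + 3y >= 18, x >= 0, y >= 0:
Stationarity: 2x = mu*1 + mu_x, 2y = mu*3 + mu_y, with mu, mu_x, mu_y >= 0
Complementary slackness: mu*(x + 3y - 18) = 0, mu_x*x = 0, mu_y*y = 0
(0, 0) is infeasible (1*0 + 3*0 < 18), so if mu = 0 stationarity would force x = mu_x/2 >= 0, y = mu_y/2 >= 0 with mu_x*x = mu_y*y = 0, i.e. x = y = 0: contradiction. Hence mu > 0 and x + 3y = 18 is active.
Try x > 0, y > 0 (so mu_x = mu_y = 0): x = 1*mu/2, y = 3*mu/2
Substitute: 1*(1*mu/2) + 3*(3*mu/2) = 18
  mu*10/2 = 18 => mu = 18/5
x* = 9/5 > 0, y* = 27/5 > 0, consistent with mu_x = mu_y = 0.
f is convex and the constraints are linear, so this KKT point is the global minimum.
f* = 162/5
Active constraints: x + 3y >= 18 (holds with equality, mu = 18/5 > 0); x >= 0 and y >= 0 are inactive (mu_x = mu_y = 0).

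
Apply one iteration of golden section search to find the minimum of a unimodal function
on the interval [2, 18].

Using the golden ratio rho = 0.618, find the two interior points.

Golden section search on [2, 18].
Golden ratio rho = 0.618 (approx).
Interior points:
  x_1 = 2 + (1-0.618)*16 = 8.1120
  x_2 = 2 + 0.618*16 = 11.8880
Compare f(x_1) and f(x_2) to determine which subinterval to keep.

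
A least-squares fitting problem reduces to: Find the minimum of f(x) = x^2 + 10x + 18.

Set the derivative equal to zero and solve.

f(x) = x^2 + 10x + 18
f'(x) = 2x + (10) = 0
x = -10/2 = -5
f(-5) = -7
Since f''(x) = 2 > 0, this is a minimum.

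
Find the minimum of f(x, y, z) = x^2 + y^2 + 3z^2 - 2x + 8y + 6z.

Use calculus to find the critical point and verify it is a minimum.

f(x,y,z) = x^2 + y^2 + 3z^2 - 2x + 8y + 6z
df/dx = 2x + (-2) = 0 => x = 1
df/dy = 2y + (8) = 0 => y = -4
df/dz = 6z + (6) = 0 => z = -1
f(1,-4,-1) = 1*(1)^2 + 1*(-4)^2 + 3*(-1)^2 + -2*(1) + 8*(-4) + 6*(-1) = -20
Hessian is diagonal with entries 2, 2, 6 > 0, confirmed minimum.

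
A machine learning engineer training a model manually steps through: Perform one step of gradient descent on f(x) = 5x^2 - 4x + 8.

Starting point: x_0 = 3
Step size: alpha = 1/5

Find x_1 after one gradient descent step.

f(x) = 5x^2 - 4x + 8
f'(x) = 10x - 4
f'(3) = 10*3 + (-4) = 26
x_1 = x_0 - alpha * f'(x_0) = 3 - 1/5 * 26 = -11/5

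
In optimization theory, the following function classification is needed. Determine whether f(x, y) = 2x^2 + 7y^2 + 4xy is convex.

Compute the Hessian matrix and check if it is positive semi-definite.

f(x,y) = 2x^2 + 7y^2 + 4xy
Hessian H = [[4, 4], [4, 14]]
trace(H) = 18, det(H) = 40
Eigenvalues: (18 +/- sqrt(164)) / 2 = 15.4, 2.597
Since both eigenvalues > 0, f is convex.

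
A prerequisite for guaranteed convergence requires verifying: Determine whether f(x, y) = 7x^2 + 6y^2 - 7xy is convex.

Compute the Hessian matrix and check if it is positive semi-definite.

f(x,y) = 7x^2 + 6y^2 - 7xy
Hessian H = [[14, -7], [-7, 12]]
trace(H) = 26, det(H) = 119
Eigenvalues: (26 +/- sqrt(200)) / 2 = 20.07, 5.929
Since both eigenvalues > 0, f is convex.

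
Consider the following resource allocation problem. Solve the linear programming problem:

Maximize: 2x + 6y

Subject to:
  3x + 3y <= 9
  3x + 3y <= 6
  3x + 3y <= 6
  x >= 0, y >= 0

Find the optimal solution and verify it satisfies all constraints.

Feasible vertices: (0, 0), (0, 2), (2, 0)
Objective 2x + 6y at each vertex:
  (0, 0): 0
  (0, 2): 12
  (2, 0): 4
Maximum is 12 at (0, 2).
Verify constraints at (x, y) = (0, 2):
  3*0 + 3*2 = 6 <= 9
  3*0 + 3*2 = 6 <= 6 (active)
  3*0 + 3*2 = 6 <= 6 (active)
  x = 0 >= 0, y = 2 >= 0. All constraints satisfied.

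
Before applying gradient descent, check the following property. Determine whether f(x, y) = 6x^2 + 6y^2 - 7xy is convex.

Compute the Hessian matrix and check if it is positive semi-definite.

f(x,y) = 6x^2 + 6y^2 - 7xy
Hessian H = [[12, -7], [-7, 12]]
trace(H) = 24, det(H) = 95
Eigenvalues: (24 +/- sqrt(196)) / 2 = 19, 5
Since both eigenvalues > 0, f is convex.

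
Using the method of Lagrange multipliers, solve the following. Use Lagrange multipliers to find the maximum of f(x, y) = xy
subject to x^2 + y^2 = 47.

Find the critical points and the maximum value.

Lagrange conditions: y = 2*lambda*x and x = 2*lambda*y
If x = 0 then y = 0, violating the constraint, so x, y != 0.
Dividing: y/x = x/y => x^2 = y^2 => y = x or y = -x
Constraint: 2x^2 = 47 => x^2 = 47/2 => x = +/-sqrt(47/2)
Critical points: (sqrt(47/2), sqrt(47/2)), (-sqrt(47/2), -sqrt(47/2)), (sqrt(47/2), -sqrt(47/2)), (-sqrt(47/2), sqrt(47/2))
  y = x:  xy = x^2 = 47/2  at (sqrt(47/2), sqrt(47/2)) and (-sqrt(47/2), -sqrt(47/2))
  y = -x: xy = -x^2 = -47/2 at (sqrt(47/2), -sqrt(47/2)) and (-sqrt(47/2), sqrt(47/2))
Maximum xy = 47/2 at (sqrt(47/2), sqrt(47/2)) and (-sqrt(47/2), -sqrt(47/2))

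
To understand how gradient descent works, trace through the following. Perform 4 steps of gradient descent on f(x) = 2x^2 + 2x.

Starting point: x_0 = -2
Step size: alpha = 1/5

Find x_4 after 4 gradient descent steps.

f(x) = 2x^2 + 2x, f'(x) = 4x + (2)
Step 1: f'(-2) = -6, x_1 = -2 - 1/5 * -6 = -4/5
Step 2: f'(-4/5) = -6/5, x_2 = -4/5 - 1/5 * -6/5 = -14/25
Step 3: f'(-14/25) = -6/25, x_3 = -14/25 - 1/5 * -6/25 = -64/125
Step 4: f'(-64/125) = -6/125, x_4 = -64/125 - 1/5 * -6/125 = -314/625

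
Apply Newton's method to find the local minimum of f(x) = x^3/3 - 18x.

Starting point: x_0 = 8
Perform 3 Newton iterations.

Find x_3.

f(x) = x^3/3 - 18x
f'(x) = x^2 - 18, f''(x) = 2x
Newton update: x_{n+1} = x_n - (x_n^2 - 18)/(2*x_n)
Step 1: x_0 = 8, f'=46, f''=16, x_1 = 41/8
Step 2: x_1 = 41/8, f'=529/64, f''=41/4, x_2 = 2833/656
Step 3: x_2 = 2833/656, f'=279841/430336, f''=2833/328, x_3 = 15771937/3716896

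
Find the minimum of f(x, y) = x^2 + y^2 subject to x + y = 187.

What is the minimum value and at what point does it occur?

Substitute y = 187 - x into f(x,y) = x^2 + y^2:
g(x) = x^2 + (187 - x)^2 = 2x^2 - 374x + 34969
g'(x) = 4x - 374 = 0  =>  x = 187/2
y = 187 - 187/2 = 187/2
Minimum value = (187/2)^2 + (187/2)^2 = 34969/2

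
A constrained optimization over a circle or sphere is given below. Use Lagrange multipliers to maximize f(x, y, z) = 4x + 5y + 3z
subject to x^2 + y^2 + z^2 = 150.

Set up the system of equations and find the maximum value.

Lagrange conditions: 4 = 2*lambda*x, 5 = 2*lambda*y, 3 = 2*lambda*z
So x:4 = y:5 = z:3, i.e. x = 4t, y = 5t, z = 3t
Constraint: t^2*(4^2 + 5^2 + 3^2) = 150
  t^2 * 50 = 150  =>  t = sqrt(3)
Maximum = 4*4t + 5*5t + 3*3t = 50*sqrt(3) = sqrt(7500)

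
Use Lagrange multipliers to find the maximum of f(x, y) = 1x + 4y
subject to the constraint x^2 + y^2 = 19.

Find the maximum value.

Set up Lagrange conditions: grad f = lambda * grad g
  1 = 2*lambda*x
  4 = 2*lambda*y
From these: x/y = 1/4, so x = 1t, y = 4t for some t.
Substitute into constraint: (1t)^2 + (4t)^2 = 19
  t^2 * 17 = 19
  t = sqrt(19/17)
Maximum = 1*x + 4*y = (1^2 + 4^2)*t = 17 * sqrt(19/17) = sqrt(323)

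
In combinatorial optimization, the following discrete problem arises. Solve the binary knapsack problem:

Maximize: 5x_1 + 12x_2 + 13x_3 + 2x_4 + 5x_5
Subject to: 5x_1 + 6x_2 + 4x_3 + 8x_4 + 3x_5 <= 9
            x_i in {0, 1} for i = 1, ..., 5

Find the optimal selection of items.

Items: item 1 (v=5, w=5), item 2 (v=12, w=6), item 3 (v=13, w=4), item 4 (v=2, w=8), item 5 (v=5, w=3)
Capacity: 9
Checking all 32 subsets (w = total weight, v = total value):
  {}: w = 0, v = 0
  {1}: w = 5, v = 5
  {2}: w = 6, v = 12
  {3}: w = 4, v = 13
  {4}: w = 8, v = 2
  {5}: w = 3, v = 5
  {1, 2}: w = 11 > 9, infeasible
  {1, 3}: w = 9, v = 18
  {1, 4}: w = 13 > 9, infeasible
  {1, 5}: w = 8, v = 10
  {2, 3}: w = 10 > 9, infeasible
  {2, 4}: w = 14 > 9, infeasible
  {2, 5}: w = 9, v = 17
  {3, 4}: w = 12 > 9, infeasible
  {3, 5}: w = 7, v = 18
  {4, 5}: w = 11 > 9, infeasible
  {1, 2, 3}: w = 15 > 9, infeasible
  {1, 2, 4}: w = 19 > 9, infeasible
  {1, 2, 5}: w = 14 > 9, infeasible
  {1, 3, 4}: w = 17 > 9, infeasible
  {1, 3, 5}: w = 12 > 9, infeasible
  {1, 4, 5}: w = 16 > 9, infeasible
  {2, 3, 4}: w = 18 > 9, infeasible
  {2, 3, 5}: w = 13 > 9, infeasible
  {2, 4, 5}: w = 17 > 9, infeasible
  {3, 4, 5}: w = 15 > 9, infeasible
  {1, 2, 3, 4}: w = 23 > 9, infeasible
  {1, 2, 3, 5}: w = 18 > 9, infeasible
  {1, 2, 4, 5}: w = 22 > 9, infeasible
  {1, 3, 4, 5}: w = 20 > 9, infeasible
  {2, 3, 4, 5}: w = 21 > 9, infeasible
  {1, 2, 3, 4, 5}: w = 26 > 9, infeasible
Best feasible subset: items [1, 3]
(The same value 18 is also attained by {3, 5}.)
Total weight: 9 <= 9, total value: 18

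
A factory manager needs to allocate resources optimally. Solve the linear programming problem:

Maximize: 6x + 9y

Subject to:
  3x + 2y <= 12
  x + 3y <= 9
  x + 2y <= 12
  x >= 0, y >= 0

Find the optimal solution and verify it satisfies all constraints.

Feasible vertices: (0, 0), (0, 3), (18/7, 15/7), (4, 0)
Objective 6x + 9y at each vertex:
  (0, 0): 0
  (0, 3): 27
  (18/7, 15/7): 243/7
  (4, 0): 24
Maximum is 243/7 at (18/7, 15/7).
Verify constraints at (x, y) = (18/7, 15/7):
  3*(18/7) + 2*(15/7) = 12 <= 12 (active)
  1*(18/7) + 3*(15/7) = 9 <= 9 (active)
  1*(18/7) + 2*(15/7) = 48/7 <= 12
  x = 18/7 >= 0, y = 15/7 >= 0. All constraints satisfied.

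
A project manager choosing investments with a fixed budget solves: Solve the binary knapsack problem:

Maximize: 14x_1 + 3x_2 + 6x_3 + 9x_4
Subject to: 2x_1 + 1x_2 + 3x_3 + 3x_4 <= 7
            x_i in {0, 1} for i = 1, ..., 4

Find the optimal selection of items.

Items: item 1 (v=14, w=2), item 2 (v=3, w=1), item 3 (v=6, w=3), item 4 (v=9, w=3)
Capacity: 7
Checking all 16 subsets (w = total weight, v = total value):
  {}: w = 0, v = 0
  {1}: w = 2, v = 14
  {2}: w = 1, v = 3
  {3}: w = 3, v = 6
  {4}: w = 3, v = 9
  {1, 2}: w = 3, v = 17
  {1, 3}: w = 5, v = 20
  {1, 4}: w = 5, v = 23
  {2, 3}: w = 4, v = 9
  {2, 4}: w = 4, v = 12
  {3, 4}: w = 6, v = 15
  {1, 2, 3}: w = 6, v = 23
  {1, 2, 4}: w = 6, v = 26
  {1, 3, 4}: w = 8 > 7, infeasible
  {2, 3, 4}: w = 7, v = 18
  {1, 2, 3, 4}: w = 9 > 7, infeasible
Best feasible subset: items [1, 2, 4]
Total weight: 6 <= 7, total value: 26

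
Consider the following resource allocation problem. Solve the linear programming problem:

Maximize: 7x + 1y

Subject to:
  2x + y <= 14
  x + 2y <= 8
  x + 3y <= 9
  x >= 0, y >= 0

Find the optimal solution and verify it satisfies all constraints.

Feasible vertices: (0, 0), (0, 3), (6, 1), (20/3, 2/3), (7, 0)
Objective 7x + 1y at each vertex:
  (0, 0): 0
  (0, 3): 3
  (6, 1): 43
  (20/3, 2/3): 142/3
  (7, 0): 49
Maximum is 49 at (7, 0).
Verify constraints at (x, y) = (7, 0):
  2*7 + 1*0 = 14 <= 14 (active)
  1*7 + 2*0 = 7 <= 8
  1*7 + 3*0 = 7 <= 9
  x = 7 >= 0, y = 0 >= 0. All constraints satisfied.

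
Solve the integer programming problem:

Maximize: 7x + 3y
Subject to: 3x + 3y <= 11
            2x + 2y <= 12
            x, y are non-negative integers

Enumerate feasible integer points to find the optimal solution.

Constraint 1: 3x + 3y <= 11
Constraint 2: 2x + 2y <= 12
Feasible x range (need y >= 0): 0 <= x <= min(11/3, 12/2) => x in {0, ..., 3}.
Enumerate feasible integer points row by row (the coefficient of y is 3 > 0, so for each x the largest feasible y gives the best value):
  x = 0: y <= min((11 - 3*0)/3, (12 - 2*0)/2) => y in {0, ..., 3}; best 7*0 + 3*3 = 9
  x = 1: y <= min((11 - 3*1)/3, (12 - 2*1)/2) => y in {0, ..., 2}; best 7*1 + 3*2 = 13
  x = 2: y <= min((11 - 3*2)/3, (12 - 2*2)/2) => y in {0, ..., 1}; best 7*2 + 3*1 = 17
  x = 3: y <= min((11 - 3*3)/3, (12 - 2*3)/2) => y in {0}; best 7*3 + 3*0 = 21
The maximum 7x + 3y = 21 is achieved at x = 3, y = 0.
Check: 3*3 + 3*0 = 9 <= 11 and 2*3 + 2*0 = 6 <= 12.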